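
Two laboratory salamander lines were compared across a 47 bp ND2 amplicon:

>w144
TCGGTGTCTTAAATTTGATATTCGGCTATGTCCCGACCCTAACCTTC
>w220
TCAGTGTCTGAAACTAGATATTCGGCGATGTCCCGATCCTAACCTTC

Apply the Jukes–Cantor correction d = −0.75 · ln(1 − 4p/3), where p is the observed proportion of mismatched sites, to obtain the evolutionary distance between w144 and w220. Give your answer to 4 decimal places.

Mismatches occur at site 3 (G/A), site 10 (T/G), site 14 (T/C), site 16 (T/A), site 27 (T/G), site 37 (C/T).
p = 6/47 = 0.127660.
d = −0.75 · ln(1 − (4/3)·0.127660) = −0.75 · ln(0.829787) = −0.75 · (-0.186586) = 0.1399.

0.1399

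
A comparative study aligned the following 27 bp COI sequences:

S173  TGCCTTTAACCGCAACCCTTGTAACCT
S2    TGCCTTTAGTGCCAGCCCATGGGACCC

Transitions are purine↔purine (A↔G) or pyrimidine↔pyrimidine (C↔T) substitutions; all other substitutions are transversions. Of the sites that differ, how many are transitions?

5

Differing sites — 9:A/G (Ti); 10:C/T (Ti); 11:C/G (Tv); 12:G/C (Tv); 15:A/G (Ti); 19:T/A (Tv); 22:T/G (Tv); 23:A/G (Ti); 27:T/C (Ti).
Of the 9 differences, 5 transitions and 4 transversions, so the answer is 5.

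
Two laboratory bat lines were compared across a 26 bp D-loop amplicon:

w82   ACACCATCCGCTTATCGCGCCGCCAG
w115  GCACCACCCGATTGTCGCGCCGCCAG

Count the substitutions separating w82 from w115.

4

Mismatches occur at site 1 (A↔G), site 7 (T↔C), site 11 (C↔A), site 14 (A↔G).
That gives 4 mismatches out of 26 aligned sites, so the Hamming distance is 4.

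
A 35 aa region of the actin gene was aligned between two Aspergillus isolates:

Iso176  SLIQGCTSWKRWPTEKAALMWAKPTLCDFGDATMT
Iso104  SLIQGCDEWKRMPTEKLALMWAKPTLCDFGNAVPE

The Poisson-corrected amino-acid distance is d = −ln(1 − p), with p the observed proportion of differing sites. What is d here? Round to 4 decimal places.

The sequences differ at positions 7 (T/D), 8 (S/E), 12 (W/M), 17 (A/L), 31 (D/N), 33 (T/V), 34 (M/P), 35 (T/E).
p = 8/35 = 0.228571.
d = −ln(1 − 0.228571) = −ln(0.771429) = 0.2595.

0.2595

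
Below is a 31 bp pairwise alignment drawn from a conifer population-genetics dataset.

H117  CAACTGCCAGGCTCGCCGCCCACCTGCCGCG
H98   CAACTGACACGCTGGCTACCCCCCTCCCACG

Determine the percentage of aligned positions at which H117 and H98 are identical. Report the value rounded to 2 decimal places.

Differing sites — 7:C/A; 10:G/C; 14:C/G; 17:C/T; 18:G/A; 22:A/C; 26:G/C; 29:G/A.
23 of the 31 sites match, so the percent identity is 23/31 × 100 = 74.19%.

74.19%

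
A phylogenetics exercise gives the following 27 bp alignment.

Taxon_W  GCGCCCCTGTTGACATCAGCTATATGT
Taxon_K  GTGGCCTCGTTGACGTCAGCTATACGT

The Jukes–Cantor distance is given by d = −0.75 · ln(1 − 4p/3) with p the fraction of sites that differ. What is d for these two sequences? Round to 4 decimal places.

The sequences differ at positions 2 (C/T), 4 (C/G), 7 (C/T), 8 (T/C), 15 (A/G), 25 (T/C).
p = 6/27 = 0.222222.
d = −0.75 · ln(1 − (4/3)·0.222222) = −0.75 · ln(0.703704) = −0.75 · (-0.351397) = 0.2635.

0.2635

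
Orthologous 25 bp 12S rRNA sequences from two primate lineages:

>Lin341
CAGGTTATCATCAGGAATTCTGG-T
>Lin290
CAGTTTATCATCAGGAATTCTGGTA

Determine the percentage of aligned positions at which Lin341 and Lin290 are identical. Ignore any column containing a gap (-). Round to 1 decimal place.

91.7%

Excluding the 1 gap column leaves 24 comparable sites.
Mismatches occur at site 4 (G/T), site 25 (T/A).
22 of the 24 comparable sites match, so the percent identity is 22/24 × 100 = 91.7%.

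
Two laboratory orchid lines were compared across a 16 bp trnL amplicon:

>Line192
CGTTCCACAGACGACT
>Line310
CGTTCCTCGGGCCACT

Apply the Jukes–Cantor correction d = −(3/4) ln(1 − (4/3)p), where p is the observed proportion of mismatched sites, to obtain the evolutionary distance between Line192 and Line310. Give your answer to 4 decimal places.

The sequences differ at positions 7 (A/T), 9 (A/G), 11 (A/G), 13 (G/C).
p = 4/16 = 0.250000.
d = −0.75 · ln(1 − (4/3)·0.250000) = −0.75 · ln(0.666667) = −0.75 · (-0.405465) = 0.3041.

0.3041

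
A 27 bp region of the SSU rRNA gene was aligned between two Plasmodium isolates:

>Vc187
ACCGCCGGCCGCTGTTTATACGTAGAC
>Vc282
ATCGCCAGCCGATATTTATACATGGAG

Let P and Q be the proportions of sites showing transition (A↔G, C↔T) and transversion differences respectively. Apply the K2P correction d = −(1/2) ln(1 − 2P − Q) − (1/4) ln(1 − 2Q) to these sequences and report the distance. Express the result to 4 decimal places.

0.3340

Mismatches occur at site 2 (C↔T, transition), site 7 (G↔A, transition), site 12 (C↔A, transversion), site 14 (G↔A, transition), site 22 (G↔A, transition), site 24 (A↔G, transition), site 27 (C↔G, transversion).
Of the 7 differences, 5 transitions and 2 transversions over 27 sites: P = 5/27 = 0.185185, Q = 2/27 = 0.074074.
d = −0.5·ln(0.555556) − 0.25·ln(0.851852) = −0.5·(-0.587786) − 0.25·(-0.160342) = 0.3340.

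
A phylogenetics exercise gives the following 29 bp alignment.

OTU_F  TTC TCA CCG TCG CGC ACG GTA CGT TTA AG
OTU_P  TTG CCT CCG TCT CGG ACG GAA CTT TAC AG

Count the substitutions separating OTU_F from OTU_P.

Differing sites — 3:C/G; 4:T/C; 6:A/T; 12:G/T; 15:C/G; 20:T/A; 23:G/T; 26:T/A; 27:A/C.
That gives 9 mismatches out of 29 aligned sites, so the Hamming distance is 9.

9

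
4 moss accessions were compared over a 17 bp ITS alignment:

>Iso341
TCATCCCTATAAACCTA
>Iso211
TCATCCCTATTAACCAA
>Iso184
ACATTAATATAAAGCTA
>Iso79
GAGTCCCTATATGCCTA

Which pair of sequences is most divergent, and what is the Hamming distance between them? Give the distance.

9

Pairwise Hamming distances:
  Iso341 vs Iso211: 2
  Iso341 vs Iso184: 5
  Iso341 vs Iso79: 5
  Iso211 vs Iso184: 7
  Iso211 vs Iso79: 7
  Iso184 vs Iso79: 9
The largest is 9, between Iso184 and Iso79.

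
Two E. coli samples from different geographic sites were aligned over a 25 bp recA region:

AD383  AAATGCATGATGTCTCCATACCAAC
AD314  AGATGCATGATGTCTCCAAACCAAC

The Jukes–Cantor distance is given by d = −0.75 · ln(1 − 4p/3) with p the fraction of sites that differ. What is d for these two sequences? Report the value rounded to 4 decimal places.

0.0846

Differing sites — 2:A/G; 19:T/A.
p = 2/25 = 0.080000.
d = −0.75 · ln(1 − (4/3)·0.080000) = −0.75 · ln(0.893333) = −0.75 · (-0.112796) = 0.0846.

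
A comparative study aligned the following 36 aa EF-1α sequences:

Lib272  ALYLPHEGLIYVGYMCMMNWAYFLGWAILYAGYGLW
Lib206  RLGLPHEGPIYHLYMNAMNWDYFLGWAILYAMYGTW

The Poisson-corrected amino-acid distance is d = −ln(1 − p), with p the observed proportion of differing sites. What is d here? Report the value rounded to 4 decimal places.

0.3254

Differing sites — 1:A/R; 3:Y/G; 9:L/P; 12:V/H; 13:G/L; 16:C/N; 17:M/A; 21:A/D; 32:G/M; 35:L/T.
p = 10/36 = 0.277778.
d = −ln(1 − 0.277778) = −ln(0.722222) = 0.3254.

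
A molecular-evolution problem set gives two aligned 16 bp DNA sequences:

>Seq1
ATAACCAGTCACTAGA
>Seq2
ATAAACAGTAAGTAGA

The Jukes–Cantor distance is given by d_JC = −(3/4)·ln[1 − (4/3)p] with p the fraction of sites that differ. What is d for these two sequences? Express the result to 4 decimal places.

Mismatches occur at site 5 (C↔A), site 10 (C↔A), site 12 (C↔G).
p = 3/16 = 0.187500.
d = −0.75 · ln(1 − (4/3)·0.187500) = −0.75 · ln(0.750000) = −0.75 · (-0.287682) = 0.2158.

0.2158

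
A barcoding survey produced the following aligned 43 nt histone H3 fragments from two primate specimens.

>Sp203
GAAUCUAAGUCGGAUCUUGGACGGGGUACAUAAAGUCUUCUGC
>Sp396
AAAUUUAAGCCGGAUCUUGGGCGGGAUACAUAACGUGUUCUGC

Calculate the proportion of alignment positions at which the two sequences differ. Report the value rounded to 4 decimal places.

Differing sites — 1:G/A; 5:C/U; 10:U/C; 21:A/G; 26:G/A; 34:A/C; 37:C/G.
There are 7 differences over 43 sites, so p = 7/43 = 0.1628.

0.1628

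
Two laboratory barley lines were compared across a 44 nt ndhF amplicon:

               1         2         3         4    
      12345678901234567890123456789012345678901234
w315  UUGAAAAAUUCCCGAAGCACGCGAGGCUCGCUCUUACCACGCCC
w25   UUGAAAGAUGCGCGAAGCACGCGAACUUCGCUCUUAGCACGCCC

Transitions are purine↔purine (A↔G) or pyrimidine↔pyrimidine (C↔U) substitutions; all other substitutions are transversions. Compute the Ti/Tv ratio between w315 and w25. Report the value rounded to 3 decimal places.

Differing sites — 7:A/G (Ti); 10:U/G (Tv); 12:C/G (Tv); 25:G/A (Ti); 26:G/C (Tv); 27:C/U (Ti); 37:C/G (Tv).
Of the 7 differences, 3 transitions and 4 transversions, so Ti/Tv = 3/4 = 0.750.

0.750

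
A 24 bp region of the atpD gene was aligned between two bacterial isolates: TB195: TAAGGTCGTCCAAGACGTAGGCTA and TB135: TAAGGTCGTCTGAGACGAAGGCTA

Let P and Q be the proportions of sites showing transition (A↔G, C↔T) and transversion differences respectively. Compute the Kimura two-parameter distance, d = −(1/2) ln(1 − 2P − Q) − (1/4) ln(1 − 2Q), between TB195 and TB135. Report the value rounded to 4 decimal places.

The sequences differ at positions 11 (C/T, transition), 12 (A/G, transition), 18 (T/A, transversion).
Of the 3 differences, 2 transitions and 1 transversion over 24 sites: P = 2/24 = 0.083333, Q = 1/24 = 0.041667.
d = −0.5·ln(0.791667) − 0.25·ln(0.916666) = −0.5·(-0.233614) − 0.25·(-0.087012) = 0.1386.

0.1386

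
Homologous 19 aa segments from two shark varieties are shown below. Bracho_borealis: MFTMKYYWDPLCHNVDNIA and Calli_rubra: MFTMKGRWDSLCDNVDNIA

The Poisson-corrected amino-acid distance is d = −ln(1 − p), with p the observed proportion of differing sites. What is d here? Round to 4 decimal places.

Differing sites — 6:Y/G; 7:Y/R; 10:P/S; 13:H/D.
p = 4/19 = 0.210526.
d = −ln(1 − 0.210526) = −ln(0.789474) = 0.2364.

0.2364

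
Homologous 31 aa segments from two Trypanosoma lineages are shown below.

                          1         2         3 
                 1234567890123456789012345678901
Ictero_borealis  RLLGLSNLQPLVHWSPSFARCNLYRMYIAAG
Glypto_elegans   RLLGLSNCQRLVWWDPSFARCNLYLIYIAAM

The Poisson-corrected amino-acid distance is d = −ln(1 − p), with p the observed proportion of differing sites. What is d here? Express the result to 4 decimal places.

Differing sites — 8:L/C; 10:P/R; 13:H/W; 15:S/D; 25:R/L; 26:M/I; 31:G/M.
p = 7/31 = 0.225806.
d = −ln(1 − 0.225806) = −ln(0.774194) = 0.2559.

0.2559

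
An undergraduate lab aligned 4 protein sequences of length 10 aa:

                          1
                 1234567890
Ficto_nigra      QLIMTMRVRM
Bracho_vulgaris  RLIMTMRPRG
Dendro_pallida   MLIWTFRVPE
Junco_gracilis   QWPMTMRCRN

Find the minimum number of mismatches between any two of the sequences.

Pairwise Hamming distances:
  Ficto_nigra vs Bracho_vulgaris: 3
  Ficto_nigra vs Dendro_pallida: 5
  Ficto_nigra vs Junco_gracilis: 4
  Bracho_vulgaris vs Dendro_pallida: 6
  Bracho_vulgaris vs Junco_gracilis: 5
  Dendro_pallida vs Junco_gracilis: 8
The smallest is 3, between Ficto_nigra and Bracho_vulgaris.

3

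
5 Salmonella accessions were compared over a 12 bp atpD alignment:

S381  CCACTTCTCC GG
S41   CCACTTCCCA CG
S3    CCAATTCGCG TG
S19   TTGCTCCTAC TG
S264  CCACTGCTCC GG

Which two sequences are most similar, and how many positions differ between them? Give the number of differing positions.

Pairwise Hamming distances:
  S381 vs S41: 3
  S381 vs S3: 4
  S381 vs S19: 6
  S381 vs S264: 1
  S41 vs S3: 4
  S41 vs S19: 8
  S41 vs S264: 4
  S3 vs S19: 8
  S3 vs S264: 5
  S19 vs S264: 6
The smallest is 1, between S381 and S264.

1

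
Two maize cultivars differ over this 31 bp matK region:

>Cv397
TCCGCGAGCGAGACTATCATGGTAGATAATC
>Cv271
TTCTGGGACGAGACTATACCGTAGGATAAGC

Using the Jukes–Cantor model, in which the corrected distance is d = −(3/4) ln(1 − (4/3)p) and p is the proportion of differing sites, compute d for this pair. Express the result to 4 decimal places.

0.5445

The sequences differ at positions 2 (C/T), 4 (G/T), 5 (C/G), 7 (A/G), 8 (G/A), 18 (C/A), 19 (A/C), 20 (T/C), 22 (G/T), 23 (T/A), 24 (A/G), 30 (T/G).
p = 12/31 = 0.387097.
d = −0.75 · ln(1 − (4/3)·0.387097) = −0.75 · ln(0.483871) = −0.75 · (-0.725937) = 0.5445.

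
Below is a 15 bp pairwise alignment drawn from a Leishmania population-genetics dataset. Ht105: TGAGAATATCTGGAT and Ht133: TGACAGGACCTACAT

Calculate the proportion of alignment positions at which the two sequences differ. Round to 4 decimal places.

0.4000

Mismatches occur at site 4 (G↔C), site 6 (A↔G), site 7 (T↔G), site 9 (T↔C), site 12 (G↔A), site 13 (G↔C).
There are 6 differences over 15 sites, so p = 6/15 = 0.4000.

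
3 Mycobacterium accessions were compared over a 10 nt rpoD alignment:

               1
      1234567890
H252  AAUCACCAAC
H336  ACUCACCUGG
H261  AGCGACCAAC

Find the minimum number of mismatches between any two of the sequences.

3

Pairwise Hamming distances:
  H252 vs H336: 4
  H252 vs H261: 3
  H336 vs H261: 6
The smallest is 3, between H252 and H261.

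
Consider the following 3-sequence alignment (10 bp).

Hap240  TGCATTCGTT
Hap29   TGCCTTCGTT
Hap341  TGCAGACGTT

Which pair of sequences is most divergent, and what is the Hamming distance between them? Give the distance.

3

Pairwise Hamming distances:
  Hap240 vs Hap29: 1
  Hap240 vs Hap341: 2
  Hap29 vs Hap341: 3
The largest is 3, between Hap29 and Hap341.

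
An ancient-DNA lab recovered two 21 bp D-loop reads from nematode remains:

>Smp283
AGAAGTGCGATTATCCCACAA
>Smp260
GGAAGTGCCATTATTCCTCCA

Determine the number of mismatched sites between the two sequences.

5

The sequences differ at positions 1 (A/G), 9 (G/C), 15 (C/T), 18 (A/T), 20 (A/C).
That gives 5 mismatches out of 21 aligned sites, so the Hamming distance is 5.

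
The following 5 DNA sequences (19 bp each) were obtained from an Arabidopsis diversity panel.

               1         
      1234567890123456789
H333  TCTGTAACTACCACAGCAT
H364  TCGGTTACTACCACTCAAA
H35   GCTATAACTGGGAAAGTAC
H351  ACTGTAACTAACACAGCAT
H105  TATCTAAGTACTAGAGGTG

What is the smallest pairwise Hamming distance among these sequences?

2

Pairwise Hamming distances:
  H333 vs H364: 6
  H333 vs H35: 8
  H333 vs H351: 2
  H333 vs H105: 8
  H364 vs H35: 12
  H364 vs H351: 8
  H364 vs H105: 12
  H35 vs H351: 8
  H35 vs H105: 11
  H351 vs H105: 10
The smallest is 2, between H333 and H351.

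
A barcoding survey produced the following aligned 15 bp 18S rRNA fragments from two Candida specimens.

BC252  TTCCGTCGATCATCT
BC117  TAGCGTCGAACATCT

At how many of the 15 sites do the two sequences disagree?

3

The sequences differ at positions 2 (T/A), 3 (C/G), 10 (T/A).
That gives 3 mismatches out of 15 aligned sites, so the Hamming distance is 3.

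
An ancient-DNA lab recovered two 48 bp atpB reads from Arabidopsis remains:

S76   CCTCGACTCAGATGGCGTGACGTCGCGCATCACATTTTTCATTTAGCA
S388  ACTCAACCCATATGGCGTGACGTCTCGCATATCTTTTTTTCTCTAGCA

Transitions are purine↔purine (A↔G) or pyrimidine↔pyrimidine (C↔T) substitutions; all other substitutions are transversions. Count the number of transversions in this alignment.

The sequences differ at positions 1 (C/A, transversion), 5 (G/A, transition), 8 (T/C, transition), 11 (G/T, transversion), 25 (G/T, transversion), 31 (C/A, transversion), 32 (A/T, transversion), 34 (A/T, transversion), 40 (C/T, transition), 41 (A/C, transversion), 43 (T/C, transition).
Of the 11 differences, 4 transitions and 7 transversions, so the answer is 7.

7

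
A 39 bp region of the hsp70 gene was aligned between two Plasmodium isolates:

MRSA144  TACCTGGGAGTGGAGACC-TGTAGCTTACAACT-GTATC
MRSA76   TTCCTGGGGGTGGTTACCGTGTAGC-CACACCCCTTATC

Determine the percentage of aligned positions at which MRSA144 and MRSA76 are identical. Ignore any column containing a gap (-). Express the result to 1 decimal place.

77.8%

Excluding the 3 gap columns leaves 36 comparable sites.
Mismatches occur at site 2 (A↔T), site 9 (A↔G), site 14 (A↔T), site 15 (G↔T), site 27 (T↔C), site 31 (A↔C), site 33 (T↔C), site 35 (G↔T).
28 of the 36 comparable sites match, so the percent identity is 28/36 × 100 = 77.8%.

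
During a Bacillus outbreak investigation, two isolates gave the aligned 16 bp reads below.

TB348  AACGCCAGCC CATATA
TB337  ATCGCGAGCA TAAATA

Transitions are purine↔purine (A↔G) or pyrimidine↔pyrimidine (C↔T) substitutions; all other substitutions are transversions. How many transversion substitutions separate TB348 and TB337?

Differing sites — 2:A/T (Tv); 6:C/G (Tv); 10:C/A (Tv); 11:C/T (Ti); 13:T/A (Tv).
Of the 5 differences, 1 transition and 4 transversions, so the answer is 4.

4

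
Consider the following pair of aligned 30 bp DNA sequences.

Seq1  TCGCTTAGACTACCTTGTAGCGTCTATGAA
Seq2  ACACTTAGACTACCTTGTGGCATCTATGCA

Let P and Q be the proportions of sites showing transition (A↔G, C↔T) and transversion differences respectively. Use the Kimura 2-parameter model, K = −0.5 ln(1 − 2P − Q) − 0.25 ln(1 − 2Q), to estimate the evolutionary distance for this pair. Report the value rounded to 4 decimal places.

Differing sites — 1:T/A (Tv); 3:G/A (Ti); 19:A/G (Ti); 22:G/A (Ti); 29:A/C (Tv).
Of the 5 differences, 3 transitions and 2 transversions over 30 sites: P = 3/30 = 0.100000, Q = 2/30 = 0.066667.
d = −0.5·ln(0.733333) − 0.25·ln(0.866666) = −0.5·(-0.310155) − 0.25·(-0.143102) = 0.1909.

0.1909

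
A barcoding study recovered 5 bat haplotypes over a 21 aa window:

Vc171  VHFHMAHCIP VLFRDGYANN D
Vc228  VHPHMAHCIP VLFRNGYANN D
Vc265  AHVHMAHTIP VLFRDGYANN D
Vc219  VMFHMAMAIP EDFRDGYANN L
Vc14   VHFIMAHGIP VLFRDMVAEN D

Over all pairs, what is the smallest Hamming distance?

2

Pairwise Hamming distances:
  Vc171 vs Vc228: 2
  Vc171 vs Vc265: 3
  Vc171 vs Vc219: 6
  Vc171 vs Vc14: 5
  Vc228 vs Vc265: 4
  Vc228 vs Vc219: 8
  Vc228 vs Vc14: 7
  Vc265 vs Vc219: 8
  Vc265 vs Vc14: 7
  Vc219 vs Vc14: 10
The smallest is 2, between Vc171 and Vc228.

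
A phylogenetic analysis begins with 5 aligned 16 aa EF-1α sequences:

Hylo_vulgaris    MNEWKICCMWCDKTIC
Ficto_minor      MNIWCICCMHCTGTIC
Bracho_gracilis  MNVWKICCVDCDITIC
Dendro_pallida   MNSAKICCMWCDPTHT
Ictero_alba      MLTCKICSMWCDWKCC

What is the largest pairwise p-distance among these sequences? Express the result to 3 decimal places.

Pairwise Hamming distances:
  Hylo_vulgaris vs Ficto_minor: 5
  Hylo_vulgaris vs Bracho_gracilis: 4
  Hylo_vulgaris vs Dendro_pallida: 5
  Hylo_vulgaris vs Ictero_alba: 7
  Ficto_minor vs Bracho_gracilis: 6
  Ficto_minor vs Dendro_pallida: 8
  Ficto_minor vs Ictero_alba: 10
  Bracho_gracilis vs Dendro_pallida: 7
  Bracho_gracilis vs Ictero_alba: 9
  Dendro_pallida vs Ictero_alba: 8
The largest is 10 mismatches, between Ficto_minor and Ictero_alba; p = 10/16 = 0.625.

0.625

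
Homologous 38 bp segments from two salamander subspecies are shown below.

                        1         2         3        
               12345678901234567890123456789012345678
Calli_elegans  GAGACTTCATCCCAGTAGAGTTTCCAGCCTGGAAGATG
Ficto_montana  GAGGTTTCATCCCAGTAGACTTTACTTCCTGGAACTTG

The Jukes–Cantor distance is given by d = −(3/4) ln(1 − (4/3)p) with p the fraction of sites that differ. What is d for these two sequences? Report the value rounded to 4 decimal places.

0.2471

Differing sites — 4:A/G; 5:C/T; 20:G/C; 24:C/A; 26:A/T; 27:G/T; 35:G/C; 36:A/T.
p = 8/38 = 0.210526.
d = −0.75 · ln(1 − (4/3)·0.210526) = −0.75 · ln(0.719299) = −0.75 · (-0.329478) = 0.2471.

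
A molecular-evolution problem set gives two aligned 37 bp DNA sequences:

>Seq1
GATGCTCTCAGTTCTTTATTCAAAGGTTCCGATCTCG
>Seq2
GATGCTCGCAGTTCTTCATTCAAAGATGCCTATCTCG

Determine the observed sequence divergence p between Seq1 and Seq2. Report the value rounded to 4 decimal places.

0.1351

Mismatches occur at site 8 (T→G), site 17 (T→C), site 26 (G→A), site 28 (T→G), site 31 (G→T).
There are 5 differences over 37 sites, so p = 5/37 = 0.1351.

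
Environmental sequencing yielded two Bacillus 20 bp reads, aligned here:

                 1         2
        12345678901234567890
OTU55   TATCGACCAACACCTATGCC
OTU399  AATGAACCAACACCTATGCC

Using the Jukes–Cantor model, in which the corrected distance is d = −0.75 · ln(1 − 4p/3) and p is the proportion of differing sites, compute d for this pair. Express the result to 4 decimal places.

Mismatches occur at site 1 (T→A), site 4 (C→G), site 5 (G→A).
p = 3/20 = 0.150000.
d = −0.75 · ln(1 − (4/3)·0.150000) = −0.75 · ln(0.800000) = −0.75 · (-0.223144) = 0.1674.

0.1674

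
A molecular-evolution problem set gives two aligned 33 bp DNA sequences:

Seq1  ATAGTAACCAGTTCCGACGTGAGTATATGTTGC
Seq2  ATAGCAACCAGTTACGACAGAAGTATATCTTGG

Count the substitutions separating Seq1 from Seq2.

The sequences differ at positions 5 (T/C), 14 (C/A), 19 (G/A), 20 (T/G), 21 (G/A), 29 (G/C), 33 (C/G).
That gives 7 mismatches out of 33 aligned sites, so the Hamming distance is 7.

7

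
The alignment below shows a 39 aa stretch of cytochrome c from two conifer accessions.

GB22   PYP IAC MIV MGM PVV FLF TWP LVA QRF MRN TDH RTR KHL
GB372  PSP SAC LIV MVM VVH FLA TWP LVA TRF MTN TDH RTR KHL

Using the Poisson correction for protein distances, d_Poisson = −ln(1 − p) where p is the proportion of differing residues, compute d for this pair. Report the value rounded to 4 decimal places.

0.2624

Mismatches occur at site 2 (Y↔S), site 4 (I↔S), site 7 (M↔L), site 11 (G↔V), site 13 (P↔V), site 15 (V↔H), site 18 (F↔A), site 25 (Q↔T), site 29 (R↔T).
p = 9/39 = 0.230769.
d = −ln(1 − 0.230769) = −ln(0.769231) = 0.2624.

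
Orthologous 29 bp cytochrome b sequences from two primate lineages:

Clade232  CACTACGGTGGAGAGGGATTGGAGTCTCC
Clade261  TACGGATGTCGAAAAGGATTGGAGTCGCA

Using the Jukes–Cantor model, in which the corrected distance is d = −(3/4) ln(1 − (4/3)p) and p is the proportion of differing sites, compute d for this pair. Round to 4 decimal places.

Differing sites — 1:C/T; 4:T/G; 5:A/G; 6:C/A; 7:G/T; 10:G/C; 13:G/A; 15:G/A; 27:T/G; 29:C/A.
p = 10/29 = 0.344828.
d = −0.75 · ln(1 − (4/3)·0.344828) = −0.75 · ln(0.540229) = −0.75 · (-0.615762) = 0.4618.

0.4618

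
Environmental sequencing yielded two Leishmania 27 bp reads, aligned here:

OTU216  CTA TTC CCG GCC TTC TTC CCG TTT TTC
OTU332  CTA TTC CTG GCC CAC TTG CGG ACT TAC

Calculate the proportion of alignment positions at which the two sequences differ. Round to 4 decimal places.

Differing sites — 8:C/T; 13:T/C; 14:T/A; 18:C/G; 20:C/G; 22:T/A; 23:T/C; 26:T/A.
There are 8 differences over 27 sites, so p = 8/27 = 0.2963.

0.2963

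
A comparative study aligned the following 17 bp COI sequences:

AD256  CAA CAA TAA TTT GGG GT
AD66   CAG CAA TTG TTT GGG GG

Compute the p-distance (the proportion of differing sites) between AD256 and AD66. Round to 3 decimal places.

The sequences differ at positions 3 (A/G), 8 (A/T), 9 (A/G), 17 (T/G).
There are 4 differences over 17 sites, so p = 4/17 = 0.235.

0.235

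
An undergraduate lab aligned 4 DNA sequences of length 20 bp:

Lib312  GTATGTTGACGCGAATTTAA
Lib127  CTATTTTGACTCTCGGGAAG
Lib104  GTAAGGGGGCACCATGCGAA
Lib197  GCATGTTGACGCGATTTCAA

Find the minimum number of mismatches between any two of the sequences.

Pairwise Hamming distances:
  Lib312 vs Lib127: 10
  Lib312 vs Lib104: 10
  Lib312 vs Lib197: 3
  Lib127 vs Lib104: 13
  Lib127 vs Lib197: 11
  Lib104 vs Lib197: 10
The smallest is 3, between Lib312 and Lib197.

3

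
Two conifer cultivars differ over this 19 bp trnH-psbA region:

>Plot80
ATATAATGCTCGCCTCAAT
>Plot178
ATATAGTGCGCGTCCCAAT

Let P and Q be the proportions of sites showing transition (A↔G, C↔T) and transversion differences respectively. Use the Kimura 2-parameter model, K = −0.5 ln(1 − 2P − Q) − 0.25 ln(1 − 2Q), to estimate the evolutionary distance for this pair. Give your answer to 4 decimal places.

The sequences differ at positions 6 (A/G, transition), 10 (T/G, transversion), 13 (C/T, transition), 15 (T/C, transition).
Of the 4 differences, 3 transitions and 1 transversion over 19 sites: P = 3/19 = 0.157895, Q = 1/19 = 0.052632.
d = −0.5·ln(0.631578) − 0.25·ln(0.894736) = −0.5·(-0.459534) − 0.25·(-0.111227) = 0.2576.

0.2576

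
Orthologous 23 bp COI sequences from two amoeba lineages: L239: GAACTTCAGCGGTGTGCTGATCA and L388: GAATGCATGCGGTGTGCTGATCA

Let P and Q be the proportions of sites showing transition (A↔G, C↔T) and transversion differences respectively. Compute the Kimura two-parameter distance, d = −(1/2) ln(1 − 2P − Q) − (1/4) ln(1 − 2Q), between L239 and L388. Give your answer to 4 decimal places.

0.2570

The sequences differ at positions 4 (C/T, transition), 5 (T/G, transversion), 6 (T/C, transition), 7 (C/A, transversion), 8 (A/T, transversion).
Of the 5 differences, 2 transitions and 3 transversions over 23 sites: P = 2/23 = 0.086957, Q = 3/23 = 0.130435.
d = −0.5·ln(0.695651) − 0.25·ln(0.739130) = −0.5·(-0.362907) − 0.25·(-0.302281) = 0.2570.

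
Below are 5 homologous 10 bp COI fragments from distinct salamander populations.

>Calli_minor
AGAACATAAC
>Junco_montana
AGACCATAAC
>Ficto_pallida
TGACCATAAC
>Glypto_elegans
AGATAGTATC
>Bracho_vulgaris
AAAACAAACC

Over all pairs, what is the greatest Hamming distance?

Pairwise Hamming distances:
  Calli_minor vs Junco_montana: 1
  Calli_minor vs Ficto_pallida: 2
  Calli_minor vs Glypto_elegans: 4
  Calli_minor vs Bracho_vulgaris: 3
  Junco_montana vs Ficto_pallida: 1
  Junco_montana vs Glypto_elegans: 4
  Junco_montana vs Bracho_vulgaris: 4
  Ficto_pallida vs Glypto_elegans: 5
  Ficto_pallida vs Bracho_vulgaris: 5
  Glypto_elegans vs Bracho_vulgaris: 6
The largest is 6, between Glypto_elegans and Bracho_vulgaris.

6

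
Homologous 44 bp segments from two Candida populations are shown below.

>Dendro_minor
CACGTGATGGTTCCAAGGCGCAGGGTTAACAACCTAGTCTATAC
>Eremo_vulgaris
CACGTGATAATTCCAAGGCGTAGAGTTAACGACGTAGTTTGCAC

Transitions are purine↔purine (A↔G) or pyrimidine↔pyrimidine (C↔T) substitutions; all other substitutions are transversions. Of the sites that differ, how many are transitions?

Differing sites — 9:G/A (Ti); 10:G/A (Ti); 21:C/T (Ti); 24:G/A (Ti); 31:A/G (Ti); 34:C/G (Tv); 39:C/T (Ti); 41:A/G (Ti); 42:T/C (Ti).
Of the 9 differences, 8 transitions and 1 transversion, so the answer is 8.

8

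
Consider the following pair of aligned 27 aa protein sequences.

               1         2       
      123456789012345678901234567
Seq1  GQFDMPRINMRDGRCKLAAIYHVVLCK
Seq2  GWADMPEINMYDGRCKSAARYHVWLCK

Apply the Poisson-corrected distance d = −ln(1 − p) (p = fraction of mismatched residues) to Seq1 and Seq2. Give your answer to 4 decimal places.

0.3001

Mismatches occur at site 2 (Q/W), site 3 (F/A), site 7 (R/E), site 11 (R/Y), site 17 (L/S), site 20 (I/R), site 24 (V/W).
p = 7/27 = 0.259259.
d = −ln(1 − 0.259259) = −ln(0.740741) = 0.3001.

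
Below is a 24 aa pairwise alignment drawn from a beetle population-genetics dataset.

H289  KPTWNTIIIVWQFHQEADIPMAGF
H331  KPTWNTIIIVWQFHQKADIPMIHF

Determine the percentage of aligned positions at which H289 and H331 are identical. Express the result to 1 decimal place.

87.5%

Differing sites — 16:E/K; 22:A/I; 23:G/H.
21 of the 24 sites match, so the percent identity is 21/24 × 100 = 87.5%.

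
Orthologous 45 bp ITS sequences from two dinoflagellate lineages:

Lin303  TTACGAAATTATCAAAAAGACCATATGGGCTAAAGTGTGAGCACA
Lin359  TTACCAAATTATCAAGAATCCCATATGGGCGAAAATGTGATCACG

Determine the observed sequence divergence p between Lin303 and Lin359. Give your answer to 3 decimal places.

Mismatches occur at site 5 (G/C), site 16 (A/G), site 19 (G/T), site 20 (A/C), site 31 (T/G), site 35 (G/A), site 41 (G/T), site 45 (A/G).
There are 8 differences over 45 sites, so p = 8/45 = 0.178.

0.178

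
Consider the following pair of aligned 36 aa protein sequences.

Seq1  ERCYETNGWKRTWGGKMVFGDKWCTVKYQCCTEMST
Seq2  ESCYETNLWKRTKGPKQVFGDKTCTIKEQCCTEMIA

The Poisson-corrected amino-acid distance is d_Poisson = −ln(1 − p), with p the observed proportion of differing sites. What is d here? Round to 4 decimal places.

0.3254

Differing sites — 2:R/S; 8:G/L; 13:W/K; 15:G/P; 17:M/Q; 23:W/T; 26:V/I; 28:Y/E; 35:S/I; 36:T/A.
p = 10/36 = 0.277778.
d = −ln(1 − 0.277778) = −ln(0.722222) = 0.3254.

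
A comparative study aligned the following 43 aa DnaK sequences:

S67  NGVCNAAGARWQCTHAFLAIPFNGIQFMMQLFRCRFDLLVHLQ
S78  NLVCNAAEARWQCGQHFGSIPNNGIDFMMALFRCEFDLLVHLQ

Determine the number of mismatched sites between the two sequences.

11

Differing sites — 2:G/L; 8:G/E; 14:T/G; 15:H/Q; 16:A/H; 18:L/G; 19:A/S; 22:F/N; 26:Q/D; 30:Q/A; 35:R/E.
That gives 11 mismatches out of 43 aligned sites, so the Hamming distance is 11.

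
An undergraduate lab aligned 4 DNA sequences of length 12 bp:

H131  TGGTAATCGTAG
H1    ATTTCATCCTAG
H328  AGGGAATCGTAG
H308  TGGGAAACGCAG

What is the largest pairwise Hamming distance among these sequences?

Pairwise Hamming distances:
  H131 vs H1: 5
  H131 vs H328: 2
  H131 vs H308: 3
  H1 vs H328: 5
  H1 vs H308: 8
  H328 vs H308: 3
The largest is 8, between H1 and H308.

8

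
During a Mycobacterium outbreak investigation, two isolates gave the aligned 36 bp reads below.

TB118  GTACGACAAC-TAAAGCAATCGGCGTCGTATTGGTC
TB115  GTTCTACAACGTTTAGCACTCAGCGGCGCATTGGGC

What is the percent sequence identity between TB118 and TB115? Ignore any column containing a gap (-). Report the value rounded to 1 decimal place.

74.3%

Excluding the 1 gap column leaves 35 comparable sites.
Differing sites — 3:A/T; 5:G/T; 13:A/T; 14:A/T; 19:A/C; 22:G/A; 26:T/G; 29:T/C; 35:T/G.
26 of the 35 comparable sites match, so the percent identity is 26/35 × 100 = 74.3%.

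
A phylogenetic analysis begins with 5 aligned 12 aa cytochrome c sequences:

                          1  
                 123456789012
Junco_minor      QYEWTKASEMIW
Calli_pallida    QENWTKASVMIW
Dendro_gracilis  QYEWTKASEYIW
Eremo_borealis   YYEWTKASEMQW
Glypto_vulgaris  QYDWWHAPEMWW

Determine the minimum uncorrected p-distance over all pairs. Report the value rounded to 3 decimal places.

Pairwise Hamming distances:
  Junco_minor vs Calli_pallida: 3
  Junco_minor vs Dendro_gracilis: 1
  Junco_minor vs Eremo_borealis: 2
  Junco_minor vs Glypto_vulgaris: 5
  Calli_pallida vs Dendro_gracilis: 4
  Calli_pallida vs Eremo_borealis: 5
  Calli_pallida vs Glypto_vulgaris: 7
  Dendro_gracilis vs Eremo_borealis: 3
  Dendro_gracilis vs Glypto_vulgaris: 6
  Eremo_borealis vs Glypto_vulgaris: 6
The smallest is 1 mismatch, between Junco_minor and Dendro_gracilis; p = 1/12 = 0.083.

0.083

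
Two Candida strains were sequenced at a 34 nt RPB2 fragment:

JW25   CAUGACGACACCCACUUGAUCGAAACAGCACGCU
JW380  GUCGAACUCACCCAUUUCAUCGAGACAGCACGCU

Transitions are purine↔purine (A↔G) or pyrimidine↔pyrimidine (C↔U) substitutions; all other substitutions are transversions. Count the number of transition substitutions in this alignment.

Mismatches occur at site 1 (C/G, transversion), site 2 (A/U, transversion), site 3 (U/C, transition), site 6 (C/A, transversion), site 7 (G/C, transversion), site 8 (A/U, transversion), site 15 (C/U, transition), site 18 (G/C, transversion), site 24 (A/G, transition).
Of the 9 differences, 3 transitions and 6 transversions, so the answer is 3.

3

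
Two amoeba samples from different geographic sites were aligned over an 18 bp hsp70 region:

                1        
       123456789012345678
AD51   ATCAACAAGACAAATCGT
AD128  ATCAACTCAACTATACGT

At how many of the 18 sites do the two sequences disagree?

The sequences differ at positions 7 (A/T), 8 (A/C), 9 (G/A), 12 (A/T), 14 (A/T), 15 (T/A).
That gives 6 mismatches out of 18 aligned sites, so the Hamming distance is 6.

6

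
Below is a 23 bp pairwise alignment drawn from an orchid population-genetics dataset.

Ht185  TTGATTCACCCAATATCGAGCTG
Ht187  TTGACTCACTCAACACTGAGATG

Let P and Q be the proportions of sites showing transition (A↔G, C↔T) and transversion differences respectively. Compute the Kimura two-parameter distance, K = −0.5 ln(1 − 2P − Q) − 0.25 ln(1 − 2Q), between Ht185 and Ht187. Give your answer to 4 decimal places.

Differing sites — 5:T/C (Ti); 10:C/T (Ti); 14:T/C (Ti); 16:T/C (Ti); 17:C/T (Ti); 21:C/A (Tv).
Of the 6 differences, 5 transitions and 1 transversion over 23 sites: P = 5/23 = 0.217391, Q = 1/23 = 0.043478.
d = −0.5·ln(0.521740) − 0.25·ln(0.913044) = −0.5·(-0.650586) − 0.25·(-0.090971) = 0.3480.

0.3480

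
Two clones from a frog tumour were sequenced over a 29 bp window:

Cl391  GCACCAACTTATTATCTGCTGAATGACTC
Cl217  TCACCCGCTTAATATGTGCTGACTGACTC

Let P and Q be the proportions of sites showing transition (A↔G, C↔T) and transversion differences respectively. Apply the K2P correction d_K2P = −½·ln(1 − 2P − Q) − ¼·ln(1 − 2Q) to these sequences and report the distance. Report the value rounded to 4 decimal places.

0.2438

Differing sites — 1:G/T (Tv); 6:A/C (Tv); 7:A/G (Ti); 12:T/A (Tv); 16:C/G (Tv); 23:A/C (Tv).
Of the 6 differences, 1 transition and 5 transversions over 29 sites: P = 1/29 = 0.034483, Q = 5/29 = 0.172414.
d = −0.5·ln(0.758620) − 0.25·ln(0.655172) = −0.5·(-0.276254) − 0.25·(-0.422857) = 0.2438.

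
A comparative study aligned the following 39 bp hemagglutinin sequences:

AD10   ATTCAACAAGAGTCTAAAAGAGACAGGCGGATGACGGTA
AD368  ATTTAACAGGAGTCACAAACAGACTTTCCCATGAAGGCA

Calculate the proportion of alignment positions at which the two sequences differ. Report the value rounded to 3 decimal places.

0.308

Mismatches occur at site 4 (C→T), site 9 (A→G), site 15 (T→A), site 16 (A→C), site 20 (G→C), site 25 (A→T), site 26 (G→T), site 27 (G→T), site 29 (G→C), site 30 (G→C), site 35 (C→A), site 38 (T→C).
There are 12 differences over 39 sites, so p = 12/39 = 0.308.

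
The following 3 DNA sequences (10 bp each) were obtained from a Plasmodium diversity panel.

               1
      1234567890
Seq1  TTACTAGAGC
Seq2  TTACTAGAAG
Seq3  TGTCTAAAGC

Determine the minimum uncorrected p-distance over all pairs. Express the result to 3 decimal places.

0.200

Pairwise Hamming distances:
  Seq1 vs Seq2: 2
  Seq1 vs Seq3: 3
  Seq2 vs Seq3: 5
The smallest is 2 mismatches, between Seq1 and Seq2; p = 2/10 = 0.200.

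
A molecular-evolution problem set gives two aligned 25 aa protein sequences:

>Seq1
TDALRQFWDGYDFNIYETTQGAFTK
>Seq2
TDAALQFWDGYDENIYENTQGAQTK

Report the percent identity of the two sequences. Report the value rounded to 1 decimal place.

80.0%

Differing sites — 4:L/A; 5:R/L; 13:F/E; 18:T/N; 23:F/Q.
20 of the 25 sites match, so the percent identity is 20/25 × 100 = 80.0%.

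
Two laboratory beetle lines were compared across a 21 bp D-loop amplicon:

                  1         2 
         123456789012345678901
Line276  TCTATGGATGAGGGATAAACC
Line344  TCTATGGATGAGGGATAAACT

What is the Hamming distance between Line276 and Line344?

The sequences differ at position 21 (C/T).
That gives 1 mismatch out of 21 aligned sites, so the Hamming distance is 1.

1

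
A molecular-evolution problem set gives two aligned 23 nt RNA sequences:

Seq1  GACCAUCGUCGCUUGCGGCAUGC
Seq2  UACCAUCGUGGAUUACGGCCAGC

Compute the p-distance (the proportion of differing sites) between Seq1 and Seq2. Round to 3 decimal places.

Differing sites — 1:G/U; 10:C/G; 12:C/A; 15:G/A; 20:A/C; 21:U/A.
There are 6 differences over 23 sites, so p = 6/23 = 0.261.

0.261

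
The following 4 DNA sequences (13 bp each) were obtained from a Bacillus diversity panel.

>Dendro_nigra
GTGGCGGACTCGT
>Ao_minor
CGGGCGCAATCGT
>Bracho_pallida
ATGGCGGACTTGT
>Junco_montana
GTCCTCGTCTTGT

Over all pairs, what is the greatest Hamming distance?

10

Pairwise Hamming distances:
  Dendro_nigra vs Ao_minor: 4
  Dendro_nigra vs Bracho_pallida: 2
  Dendro_nigra vs Junco_montana: 6
  Ao_minor vs Bracho_pallida: 5
  Ao_minor vs Junco_montana: 10
  Bracho_pallida vs Junco_montana: 6
The largest is 10, between Ao_minor and Junco_montana.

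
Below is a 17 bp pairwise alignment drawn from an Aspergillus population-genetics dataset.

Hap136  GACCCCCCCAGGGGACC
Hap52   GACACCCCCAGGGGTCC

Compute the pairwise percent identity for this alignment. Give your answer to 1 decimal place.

88.2%

Mismatches occur at site 4 (C/A), site 15 (A/T).
15 of the 17 sites match, so the percent identity is 15/17 × 100 = 88.2%.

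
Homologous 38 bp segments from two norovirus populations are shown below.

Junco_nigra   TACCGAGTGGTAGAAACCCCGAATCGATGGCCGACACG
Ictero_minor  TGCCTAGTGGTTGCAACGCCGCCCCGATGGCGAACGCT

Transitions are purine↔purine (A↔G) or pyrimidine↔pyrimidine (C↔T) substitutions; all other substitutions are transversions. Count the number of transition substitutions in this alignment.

4

The sequences differ at positions 2 (A/G, transition), 5 (G/T, transversion), 12 (A/T, transversion), 14 (A/C, transversion), 18 (C/G, transversion), 22 (A/C, transversion), 23 (A/C, transversion), 24 (T/C, transition), 32 (C/G, transversion), 33 (G/A, transition), 36 (A/G, transition), 38 (G/T, transversion).
Of the 12 differences, 4 transitions and 8 transversions, so the answer is 4.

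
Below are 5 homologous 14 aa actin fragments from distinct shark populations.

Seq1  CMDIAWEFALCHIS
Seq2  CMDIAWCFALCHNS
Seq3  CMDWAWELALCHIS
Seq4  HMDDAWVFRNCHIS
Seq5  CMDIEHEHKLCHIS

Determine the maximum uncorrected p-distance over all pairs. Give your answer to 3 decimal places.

Pairwise Hamming distances:
  Seq1 vs Seq2: 2
  Seq1 vs Seq3: 2
  Seq1 vs Seq4: 5
  Seq1 vs Seq5: 4
  Seq2 vs Seq3: 4
  Seq2 vs Seq4: 6
  Seq2 vs Seq5: 6
  Seq3 vs Seq4: 6
  Seq3 vs Seq5: 5
  Seq4 vs Seq5: 8
The largest is 8 mismatches, between Seq4 and Seq5; p = 8/14 = 0.571.

0.571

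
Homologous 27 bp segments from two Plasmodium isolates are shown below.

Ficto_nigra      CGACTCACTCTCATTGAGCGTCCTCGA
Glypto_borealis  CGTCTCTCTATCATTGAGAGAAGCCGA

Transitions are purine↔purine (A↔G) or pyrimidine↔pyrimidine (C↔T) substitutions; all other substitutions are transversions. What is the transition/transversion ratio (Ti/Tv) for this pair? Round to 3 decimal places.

0.143

Mismatches occur at site 3 (A→T, transversion), site 7 (A→T, transversion), site 10 (C→A, transversion), site 19 (C→A, transversion), site 21 (T→A, transversion), site 22 (C→A, transversion), site 23 (C→G, transversion), site 24 (T→C, transition).
Of the 8 differences, 1 transition and 7 transversions, so Ti/Tv = 1/7 = 0.143.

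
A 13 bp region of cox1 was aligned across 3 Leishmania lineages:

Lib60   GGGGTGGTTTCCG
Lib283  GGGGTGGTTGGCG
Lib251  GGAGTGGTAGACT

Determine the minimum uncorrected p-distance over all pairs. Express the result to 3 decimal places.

Pairwise Hamming distances:
  Lib60 vs Lib283: 2
  Lib60 vs Lib251: 5
  Lib283 vs Lib251: 4
The smallest is 2 mismatches, between Lib60 and Lib283; p = 2/13 = 0.154.

0.154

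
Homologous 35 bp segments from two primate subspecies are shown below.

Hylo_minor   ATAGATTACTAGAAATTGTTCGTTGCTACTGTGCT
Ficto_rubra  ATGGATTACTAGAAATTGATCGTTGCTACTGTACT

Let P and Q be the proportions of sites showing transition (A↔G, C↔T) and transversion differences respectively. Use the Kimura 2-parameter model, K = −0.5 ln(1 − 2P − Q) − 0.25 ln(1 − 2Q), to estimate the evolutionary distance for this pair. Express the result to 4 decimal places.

Differing sites — 3:A/G (Ti); 19:T/A (Tv); 33:G/A (Ti).
Of the 3 differences, 2 transitions and 1 transversion over 35 sites: P = 2/35 = 0.057143, Q = 1/35 = 0.028571.
d = −0.5·ln(0.857143) − 0.25·ln(0.942858) = −0.5·(-0.154151) − 0.25·(-0.058840) = 0.0918.

0.0918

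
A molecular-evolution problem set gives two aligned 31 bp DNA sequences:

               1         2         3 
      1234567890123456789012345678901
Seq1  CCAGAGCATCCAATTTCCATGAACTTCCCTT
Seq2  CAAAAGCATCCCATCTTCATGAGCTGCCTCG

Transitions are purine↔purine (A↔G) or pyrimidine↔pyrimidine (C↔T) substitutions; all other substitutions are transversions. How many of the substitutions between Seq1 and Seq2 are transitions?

6

Mismatches occur at site 2 (C↔A, transversion), site 4 (G↔A, transition), site 12 (A↔C, transversion), site 15 (T↔C, transition), site 17 (C↔T, transition), site 23 (A↔G, transition), site 26 (T↔G, transversion), site 29 (C↔T, transition), site 30 (T↔C, transition), site 31 (T↔G, transversion).
Of the 10 differences, 6 transitions and 4 transversions, so the answer is 6.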